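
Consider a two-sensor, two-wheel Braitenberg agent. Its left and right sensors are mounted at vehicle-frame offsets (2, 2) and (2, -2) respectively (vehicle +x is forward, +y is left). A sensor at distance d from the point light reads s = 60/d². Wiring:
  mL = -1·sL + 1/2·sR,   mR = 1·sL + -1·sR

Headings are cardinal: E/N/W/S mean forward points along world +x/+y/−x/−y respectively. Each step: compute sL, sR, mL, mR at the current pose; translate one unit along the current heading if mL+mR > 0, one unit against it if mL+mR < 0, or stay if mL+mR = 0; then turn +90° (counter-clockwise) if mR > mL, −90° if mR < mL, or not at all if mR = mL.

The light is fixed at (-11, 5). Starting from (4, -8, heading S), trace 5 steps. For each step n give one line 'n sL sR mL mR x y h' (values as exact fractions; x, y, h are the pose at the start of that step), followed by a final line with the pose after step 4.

0 30/257 30/197 -2055/50629 -1800/50629 4 -8 S
1 60/389 12/97 -3486/37733 1152/37733 4 -7 E
2 15/61 15/89 -1755/10858 420/5429 3 -7 N
3 20/123 12/53 -322/6519 -416/6519 3 -8 W
4 6/29 6/41 -159/1189 72/1189 4 -8 N
final 4 -9 W

n=0: pose=(4,-8,S); sL=30/257, sR=30/197; mL=-2055/50629, mR=-1800/50629; mL+mR=-15/197 → advance -1; mR−mL=255/50629 → turn +1·90°
n=1: pose=(4,-7,E); sL=60/389, sR=12/97; mL=-3486/37733, mR=1152/37733; mL+mR=-6/97 → advance -1; mR−mL=4638/37733 → turn +1·90°
n=2: pose=(3,-7,N); sL=15/61, sR=15/89; mL=-1755/10858, mR=420/5429; mL+mR=-15/178 → advance -1; mR−mL=2595/10858 → turn +1·90°
n=3: pose=(3,-8,W); sL=20/123, sR=12/53; mL=-322/6519, mR=-416/6519; mL+mR=-6/53 → advance -1; mR−mL=-94/6519 → turn -1·90°
n=4: pose=(4,-8,N); sL=6/29, sR=6/41; mL=-159/1189, mR=72/1189; mL+mR=-3/41 → advance -1; mR−mL=231/1189 → turn +1·90°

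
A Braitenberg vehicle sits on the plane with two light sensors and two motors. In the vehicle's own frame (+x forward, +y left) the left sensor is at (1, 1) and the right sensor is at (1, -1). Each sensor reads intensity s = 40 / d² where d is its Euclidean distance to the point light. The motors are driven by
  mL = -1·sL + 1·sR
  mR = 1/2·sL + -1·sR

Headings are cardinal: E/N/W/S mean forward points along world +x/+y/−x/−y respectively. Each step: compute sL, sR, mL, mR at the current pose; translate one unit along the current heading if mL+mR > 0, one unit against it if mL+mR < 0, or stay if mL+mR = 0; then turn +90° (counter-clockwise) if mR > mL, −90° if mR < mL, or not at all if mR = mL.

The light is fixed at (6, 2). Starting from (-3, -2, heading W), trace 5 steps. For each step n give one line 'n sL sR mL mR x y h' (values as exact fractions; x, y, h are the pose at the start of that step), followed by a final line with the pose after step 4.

0 8/25 40/109 128/2725 -564/2725 -3 -2 W
1 4/9 20/29 64/261 -122/261 -2 -2 N
2 8/13 8/17 -32/221 -36/221 -2 -3 E
3 2/5 5/17 -9/85 -8/85 -3 -3 S
4 40/73 40/89 -640/6497 -1140/6497 -3 -2 E
final -4 -2 S

n=0: pose=(-3,-2,W); sL=8/25, sR=40/109; mL=128/2725, mR=-564/2725; mL+mR=-4/25 → advance -1; mR−mL=-692/2725 → turn -1·90°
n=1: pose=(-2,-2,N); sL=4/9, sR=20/29; mL=64/261, mR=-122/261; mL+mR=-2/9 → advance -1; mR−mL=-62/87 → turn -1·90°
n=2: pose=(-2,-3,E); sL=8/13, sR=8/17; mL=-32/221, mR=-36/221; mL+mR=-4/13 → advance -1; mR−mL=-4/221 → turn -1·90°
n=3: pose=(-3,-3,S); sL=2/5, sR=5/17; mL=-9/85, mR=-8/85; mL+mR=-1/5 → advance -1; mR−mL=1/85 → turn +1·90°
n=4: pose=(-3,-2,E); sL=40/73, sR=40/89; mL=-640/6497, mR=-1140/6497; mL+mR=-20/73 → advance -1; mR−mL=-500/6497 → turn -1·90°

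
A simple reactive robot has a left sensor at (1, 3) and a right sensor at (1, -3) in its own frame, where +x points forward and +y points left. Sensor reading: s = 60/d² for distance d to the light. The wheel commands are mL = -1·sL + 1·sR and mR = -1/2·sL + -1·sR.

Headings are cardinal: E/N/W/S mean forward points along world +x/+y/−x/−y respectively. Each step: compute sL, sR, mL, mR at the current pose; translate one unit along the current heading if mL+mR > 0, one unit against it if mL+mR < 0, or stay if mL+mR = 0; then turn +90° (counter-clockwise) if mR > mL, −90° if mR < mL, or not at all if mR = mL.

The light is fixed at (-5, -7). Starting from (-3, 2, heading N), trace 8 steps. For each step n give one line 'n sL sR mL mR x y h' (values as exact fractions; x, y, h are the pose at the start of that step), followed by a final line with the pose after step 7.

0 60/101 12/25 -288/2525 -1962/2525 -3 2 N
1 6/13 30/17 288/221 -441/221 -3 1 E
2 12/13 60/53 144/689 -1098/689 -4 1 S
3 5/3 5/12 -5/4 -5/4 -4 2 W
4 60/37 12/29 -1296/1073 -1314/1073 -3 2 W
5 3/5 15/34 -27/170 -63/85 -2 2 N
6 60/137 60/41 5760/5617 -9450/5617 -2 1 E
7 30/37 6/5 72/185 -297/185 -3 1 S
final -3 2 W

n=0: pose=(-3,2,N); sL=60/101, sR=12/25; mL=-288/2525, mR=-1962/2525; mL+mR=-90/101 → advance -1; mR−mL=-1674/2525 → turn -1·90°
n=1: pose=(-3,1,E); sL=6/13, sR=30/17; mL=288/221, mR=-441/221; mL+mR=-9/13 → advance -1; mR−mL=-729/221 → turn -1·90°
n=2: pose=(-4,1,S); sL=12/13, sR=60/53; mL=144/689, mR=-1098/689; mL+mR=-18/13 → advance -1; mR−mL=-1242/689 → turn -1·90°
n=3: pose=(-4,2,W); sL=5/3, sR=5/12; mL=-5/4, mR=-5/4; mL+mR=-5/2 → advance -1; mR−mL=0 → turn +0·90°
n=4: pose=(-3,2,W); sL=60/37, sR=12/29; mL=-1296/1073, mR=-1314/1073; mL+mR=-90/37 → advance -1; mR−mL=-18/1073 → turn -1·90°
n=5: pose=(-2,2,N); sL=3/5, sR=15/34; mL=-27/170, mR=-63/85; mL+mR=-9/10 → advance -1; mR−mL=-99/170 → turn -1·90°
n=6: pose=(-2,1,E); sL=60/137, sR=60/41; mL=5760/5617, mR=-9450/5617; mL+mR=-90/137 → advance -1; mR−mL=-15210/5617 → turn -1·90°
n=7: pose=(-3,1,S); sL=30/37, sR=6/5; mL=72/185, mR=-297/185; mL+mR=-45/37 → advance -1; mR−mL=-369/185 → turn -1·90°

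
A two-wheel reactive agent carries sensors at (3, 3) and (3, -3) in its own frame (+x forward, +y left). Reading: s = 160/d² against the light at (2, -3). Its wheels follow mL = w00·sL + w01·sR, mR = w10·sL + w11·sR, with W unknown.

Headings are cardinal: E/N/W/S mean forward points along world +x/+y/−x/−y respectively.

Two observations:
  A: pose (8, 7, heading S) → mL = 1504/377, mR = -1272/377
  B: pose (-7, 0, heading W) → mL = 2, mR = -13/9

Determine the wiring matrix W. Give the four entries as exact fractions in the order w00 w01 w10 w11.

1 1 -1/2 -1

obs A: pose=(8,7,S) → sL=16/13, sR=80/29, mL=1504/377, mR=-1272/377
obs B: pose=(-7,0,W) → sL=10/9, sR=8/9, mL=2, mR=-13/9
sensor matrix S = [[16/13, 80/29], [10/9, 8/9]]; det S = -6688/3393
solve [mL_A; mL_B] = S·[w00; w01] and [mR_A; mR_B] = S·[w10; w11]:
  w00 = 1, w01 = 1, w10 = -1/2, w11 = -1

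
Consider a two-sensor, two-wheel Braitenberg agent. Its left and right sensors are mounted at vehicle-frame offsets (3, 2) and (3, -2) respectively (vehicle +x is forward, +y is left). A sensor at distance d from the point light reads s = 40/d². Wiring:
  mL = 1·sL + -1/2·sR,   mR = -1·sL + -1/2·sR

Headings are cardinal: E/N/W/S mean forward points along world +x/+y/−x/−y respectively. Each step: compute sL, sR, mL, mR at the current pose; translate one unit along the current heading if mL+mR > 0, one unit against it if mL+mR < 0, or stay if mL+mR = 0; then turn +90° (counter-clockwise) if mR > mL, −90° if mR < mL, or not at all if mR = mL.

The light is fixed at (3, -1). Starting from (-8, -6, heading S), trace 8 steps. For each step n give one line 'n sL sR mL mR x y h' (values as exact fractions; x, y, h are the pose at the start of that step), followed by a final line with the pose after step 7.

0 8/29 40/233 1284/6757 -2444/6757 -8 -6 S
1 5/29 1/5 21/290 -79/290 -8 -5 W
2 8/29 8/13 -12/377 -220/377 -7 -5 N
3 20/29 20/49 690/1421 -1270/1421 -7 -6 E
4 8/29 40/233 1284/6757 -2444/6757 -8 -6 S
5 5/29 1/5 21/290 -79/290 -8 -5 W
6 8/29 8/13 -12/377 -220/377 -7 -5 N
7 20/29 20/49 690/1421 -1270/1421 -7 -6 E
final -8 -6 S

n=0: pose=(-8,-6,S); sL=8/29, sR=40/233; mL=1284/6757, mR=-2444/6757; mL+mR=-40/233 → advance -1; mR−mL=-16/29 → turn -1·90°
n=1: pose=(-8,-5,W); sL=5/29, sR=1/5; mL=21/290, mR=-79/290; mL+mR=-1/5 → advance -1; mR−mL=-10/29 → turn -1·90°
n=2: pose=(-7,-5,N); sL=8/29, sR=8/13; mL=-12/377, mR=-220/377; mL+mR=-8/13 → advance -1; mR−mL=-16/29 → turn -1·90°
n=3: pose=(-7,-6,E); sL=20/29, sR=20/49; mL=690/1421, mR=-1270/1421; mL+mR=-20/49 → advance -1; mR−mL=-40/29 → turn -1·90°
n=4: pose=(-8,-6,S); sL=8/29, sR=40/233; mL=1284/6757, mR=-2444/6757; mL+mR=-40/233 → advance -1; mR−mL=-16/29 → turn -1·90°
n=5: pose=(-8,-5,W); sL=5/29, sR=1/5; mL=21/290, mR=-79/290; mL+mR=-1/5 → advance -1; mR−mL=-10/29 → turn -1·90°
n=6: pose=(-7,-5,N); sL=8/29, sR=8/13; mL=-12/377, mR=-220/377; mL+mR=-8/13 → advance -1; mR−mL=-16/29 → turn -1·90°
n=7: pose=(-7,-6,E); sL=20/29, sR=20/49; mL=690/1421, mR=-1270/1421; mL+mR=-20/49 → advance -1; mR−mL=-40/29 → turn -1·90°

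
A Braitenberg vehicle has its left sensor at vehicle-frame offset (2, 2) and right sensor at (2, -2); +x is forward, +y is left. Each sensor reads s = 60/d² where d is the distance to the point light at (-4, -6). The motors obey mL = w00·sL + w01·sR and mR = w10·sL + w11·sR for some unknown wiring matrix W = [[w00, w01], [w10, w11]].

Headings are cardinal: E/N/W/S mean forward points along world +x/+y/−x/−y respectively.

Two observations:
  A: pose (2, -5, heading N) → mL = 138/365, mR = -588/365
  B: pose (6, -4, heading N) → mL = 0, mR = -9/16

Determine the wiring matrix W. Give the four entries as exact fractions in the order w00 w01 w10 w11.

1/2 -1 -1/2 -1/2

obs A: pose=(2,-5,N) → sL=12/5, sR=60/73, mL=138/365, mR=-588/365
obs B: pose=(6,-4,N) → sL=3/4, sR=3/8, mL=0, mR=-9/16
sensor matrix S = [[12/5, 60/73], [3/4, 3/8]]; det S = 207/730
solve [mL_A; mL_B] = S·[w00; w01] and [mR_A; mR_B] = S·[w10; w11]:
  w00 = 1/2, w01 = -1, w10 = -1/2, w11 = -1/2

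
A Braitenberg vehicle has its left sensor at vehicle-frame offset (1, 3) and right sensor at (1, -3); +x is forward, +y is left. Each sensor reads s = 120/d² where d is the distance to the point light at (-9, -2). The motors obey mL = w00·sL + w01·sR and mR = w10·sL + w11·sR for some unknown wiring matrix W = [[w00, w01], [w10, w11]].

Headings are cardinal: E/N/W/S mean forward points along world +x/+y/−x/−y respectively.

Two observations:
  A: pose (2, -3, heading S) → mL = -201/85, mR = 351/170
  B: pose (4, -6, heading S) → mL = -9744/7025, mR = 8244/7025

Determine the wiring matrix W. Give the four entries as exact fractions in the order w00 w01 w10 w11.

obs A: pose=(2,-3,S) → sL=3/5, sR=30/17, mL=-201/85, mR=351/170
obs B: pose=(4,-6,S) → sL=120/281, sR=24/25, mL=-9744/7025, mR=8244/7025
sensor matrix S = [[3/5, 30/17], [120/281, 24/25]]; det S = -106056/597125
solve [mL_A; mL_B] = S·[w00; w01] and [mR_A; mR_B] = S·[w10; w11]:
  w00 = -1, w01 = -1, w10 = 1/2, w11 = 1

-1 -1 1/2 1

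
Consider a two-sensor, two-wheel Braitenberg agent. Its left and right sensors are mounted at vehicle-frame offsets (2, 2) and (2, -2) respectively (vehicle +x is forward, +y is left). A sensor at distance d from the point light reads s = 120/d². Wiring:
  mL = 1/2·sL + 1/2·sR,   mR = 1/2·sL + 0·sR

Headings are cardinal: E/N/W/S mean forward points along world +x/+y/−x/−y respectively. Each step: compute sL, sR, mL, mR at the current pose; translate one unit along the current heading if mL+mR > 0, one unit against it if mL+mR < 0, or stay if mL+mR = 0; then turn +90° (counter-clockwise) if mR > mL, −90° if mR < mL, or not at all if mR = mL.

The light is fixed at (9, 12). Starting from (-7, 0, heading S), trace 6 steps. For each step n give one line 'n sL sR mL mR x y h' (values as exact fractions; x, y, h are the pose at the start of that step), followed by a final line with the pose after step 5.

n=0: pose=(-7,0,S); sL=15/49, sR=3/13; mL=171/637, mR=15/98; mL+mR=537/1274 → advance +1; mR−mL=-3/26 → turn -1·90°
n=1: pose=(-7,-1,W); sL=40/183, sR=24/89; mL=3976/16287, mR=20/183; mL+mR=5756/16287 → advance +1; mR−mL=-12/89 → turn -1·90°
n=2: pose=(-8,-1,N); sL=60/241, sR=60/173; mL=12420/41693, mR=30/241; mL+mR=17610/41693 → advance +1; mR−mL=-30/173 → turn -1·90°
n=3: pose=(-8,0,E); sL=24/65, sR=120/421; mL=8952/27365, mR=12/65; mL+mR=14004/27365 → advance +1; mR−mL=-60/421 → turn -1·90°
n=4: pose=(-7,0,S); sL=15/49, sR=3/13; mL=171/637, mR=15/98; mL+mR=537/1274 → advance +1; mR−mL=-3/26 → turn -1·90°
n=5: pose=(-7,-1,W); sL=40/183, sR=24/89; mL=3976/16287, mR=20/183; mL+mR=5756/16287 → advance +1; mR−mL=-12/89 → turn -1·90°

0 15/49 3/13 171/637 15/98 -7 0 S
1 40/183 24/89 3976/16287 20/183 -7 -1 W
2 60/241 60/173 12420/41693 30/241 -8 -1 N
3 24/65 120/421 8952/27365 12/65 -8 0 E
4 15/49 3/13 171/637 15/98 -7 0 S
5 40/183 24/89 3976/16287 20/183 -7 -1 W
final -8 -1 N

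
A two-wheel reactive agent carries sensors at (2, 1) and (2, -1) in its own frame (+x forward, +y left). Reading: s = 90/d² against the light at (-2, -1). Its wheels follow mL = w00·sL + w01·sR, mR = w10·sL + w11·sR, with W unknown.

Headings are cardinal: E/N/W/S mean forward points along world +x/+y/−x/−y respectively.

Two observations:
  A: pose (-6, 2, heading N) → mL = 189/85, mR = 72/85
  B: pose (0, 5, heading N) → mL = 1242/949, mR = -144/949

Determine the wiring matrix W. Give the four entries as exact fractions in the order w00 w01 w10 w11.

obs A: pose=(-6,2,N) → sL=9/5, sR=45/17, mL=189/85, mR=72/85
obs B: pose=(0,5,N) → sL=18/13, sR=90/73, mL=1242/949, mR=-144/949
sensor matrix S = [[9/5, 45/17], [18/13, 90/73]]; det S = -23328/16133
solve [mL_A; mL_B] = S·[w00; w01] and [mR_A; mR_B] = S·[w10; w11]:
  w00 = 1/2, w01 = 1/2, w10 = -1, w11 = 1

1/2 1/2 -1 1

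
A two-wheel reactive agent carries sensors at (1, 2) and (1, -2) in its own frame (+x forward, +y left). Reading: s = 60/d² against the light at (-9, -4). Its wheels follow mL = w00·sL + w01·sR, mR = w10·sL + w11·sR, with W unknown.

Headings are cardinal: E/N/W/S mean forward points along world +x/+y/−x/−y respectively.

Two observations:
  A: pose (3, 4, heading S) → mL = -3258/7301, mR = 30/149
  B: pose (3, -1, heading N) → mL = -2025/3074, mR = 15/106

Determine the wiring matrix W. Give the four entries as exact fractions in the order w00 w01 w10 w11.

obs A: pose=(3,4,S) → sL=12/49, sR=60/149, mL=-3258/7301, mR=30/149
obs B: pose=(3,-1,N) → sL=15/29, sR=15/53, mL=-2025/3074, mR=15/106
sensor matrix S = [[12/49, 60/149], [15/29, 15/53]]; det S = -1559520/11221637
solve [mL_A; mL_B] = S·[w00; w01] and [mR_A; mR_B] = S·[w10; w11]:
  w00 = -1, w01 = -1/2, w10 = 0, w11 = 1/2

-1 -1/2 0 1/2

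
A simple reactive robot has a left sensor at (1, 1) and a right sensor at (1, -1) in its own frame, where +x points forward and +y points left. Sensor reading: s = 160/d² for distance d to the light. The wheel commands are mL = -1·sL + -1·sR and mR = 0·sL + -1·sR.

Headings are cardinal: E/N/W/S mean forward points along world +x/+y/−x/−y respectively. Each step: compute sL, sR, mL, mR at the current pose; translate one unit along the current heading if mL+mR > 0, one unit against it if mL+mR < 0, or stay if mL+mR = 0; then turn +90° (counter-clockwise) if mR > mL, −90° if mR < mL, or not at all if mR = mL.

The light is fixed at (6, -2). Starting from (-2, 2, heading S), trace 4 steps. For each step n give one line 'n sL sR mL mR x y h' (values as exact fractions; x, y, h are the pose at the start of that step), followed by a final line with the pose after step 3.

n=0: pose=(-2,2,S); sL=80/29, sR=16/9; mL=-1184/261, mR=-16/9; mL+mR=-1648/261 → advance -1; mR−mL=80/29 → turn +1·90°
n=1: pose=(-2,3,E); sL=32/17, sR=32/13; mL=-960/221, mR=-32/13; mL+mR=-1504/221 → advance -1; mR−mL=32/17 → turn +1·90°
n=2: pose=(-3,3,N); sL=20/17, sR=8/5; mL=-236/85, mR=-8/5; mL+mR=-372/85 → advance -1; mR−mL=20/17 → turn +1·90°
n=3: pose=(-3,2,W); sL=160/109, sR=32/25; mL=-7488/2725, mR=-32/25; mL+mR=-10976/2725 → advance -1; mR−mL=160/109 → turn +1·90°

0 80/29 16/9 -1184/261 -16/9 -2 2 S
1 32/17 32/13 -960/221 -32/13 -2 3 E
2 20/17 8/5 -236/85 -8/5 -3 3 N
3 160/109 32/25 -7488/2725 -32/25 -3 2 W
final -2 2 S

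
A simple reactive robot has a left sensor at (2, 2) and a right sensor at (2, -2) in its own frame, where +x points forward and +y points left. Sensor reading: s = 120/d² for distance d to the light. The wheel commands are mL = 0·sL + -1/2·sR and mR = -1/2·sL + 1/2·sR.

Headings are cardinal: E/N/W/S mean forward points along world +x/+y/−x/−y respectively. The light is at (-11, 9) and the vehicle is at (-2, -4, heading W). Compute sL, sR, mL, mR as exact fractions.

left sensor world pos  = (-4, -6); dL² = 274
right sensor world pos = (-4, -2); dR² = 170
sL = 120/274 = 60/137
sR = 120/170 = 12/17
mL = 0·sL + -1/2·sR = -6/17
mR = -1/2·sL + 1/2·sR = 312/2329

60/137 12/17 -6/17 312/2329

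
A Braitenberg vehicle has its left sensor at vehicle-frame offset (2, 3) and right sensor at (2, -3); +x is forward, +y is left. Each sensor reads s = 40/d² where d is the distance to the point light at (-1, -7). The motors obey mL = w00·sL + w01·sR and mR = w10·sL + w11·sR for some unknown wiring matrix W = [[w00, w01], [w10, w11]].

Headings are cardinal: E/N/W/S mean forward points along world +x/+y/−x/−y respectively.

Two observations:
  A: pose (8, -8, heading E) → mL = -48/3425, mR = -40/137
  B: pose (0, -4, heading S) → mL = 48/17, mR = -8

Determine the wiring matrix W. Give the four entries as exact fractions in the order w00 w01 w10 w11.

obs A: pose=(8,-8,E) → sL=8/25, sR=40/137, mL=-48/3425, mR=-40/137
obs B: pose=(0,-4,S) → sL=40/17, sR=8, mL=48/17, mR=-8
sensor matrix S = [[8/25, 40/137], [40/17, 8]]; det S = 109056/58225
solve [mL_A; mL_B] = S·[w00; w01] and [mR_A; mR_B] = S·[w10; w11]:
  w00 = -1/2, w01 = 1/2, w10 = 0, w11 = -1

-1/2 1/2 0 -1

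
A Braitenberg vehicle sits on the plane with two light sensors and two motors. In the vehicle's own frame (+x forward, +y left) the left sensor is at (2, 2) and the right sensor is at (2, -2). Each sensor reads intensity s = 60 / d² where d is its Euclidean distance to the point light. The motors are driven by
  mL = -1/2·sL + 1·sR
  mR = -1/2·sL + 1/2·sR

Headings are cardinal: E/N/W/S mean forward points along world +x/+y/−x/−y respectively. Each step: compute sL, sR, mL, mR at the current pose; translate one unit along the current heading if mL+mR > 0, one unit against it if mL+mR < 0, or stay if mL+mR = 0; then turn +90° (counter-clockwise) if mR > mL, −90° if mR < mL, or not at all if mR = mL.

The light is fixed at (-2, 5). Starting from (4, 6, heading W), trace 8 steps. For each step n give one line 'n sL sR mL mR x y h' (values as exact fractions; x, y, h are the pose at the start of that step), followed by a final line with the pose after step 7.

n=0: pose=(4,6,W); sL=60/17, sR=12/5; mL=54/85, mR=-48/85; mL+mR=6/85 → advance +1; mR−mL=-6/5 → turn -1·90°
n=1: pose=(3,6,N); sL=10/3, sR=30/29; mL=-55/87, mR=-100/87; mL+mR=-155/87 → advance -1; mR−mL=-15/29 → turn -1·90°
n=2: pose=(3,5,E); sL=60/53, sR=60/53; mL=30/53, mR=0; mL+mR=30/53 → advance +1; mR−mL=-30/53 → turn -1·90°
n=3: pose=(4,5,S); sL=15/17, sR=3; mL=87/34, mR=18/17; mL+mR=123/34 → advance +1; mR−mL=-3/2 → turn -1·90°
n=4: pose=(4,4,W); sL=12/5, sR=60/17; mL=198/85, mR=48/85; mL+mR=246/85 → advance +1; mR−mL=-30/17 → turn -1·90°
n=5: pose=(3,4,N); sL=6, sR=6/5; mL=-9/5, mR=-12/5; mL+mR=-21/5 → advance -1; mR−mL=-3/5 → turn -1·90°
n=6: pose=(3,3,E); sL=60/49, sR=12/13; mL=198/637, mR=-96/637; mL+mR=102/637 → advance +1; mR−mL=-6/13 → turn -1·90°
n=7: pose=(4,3,S); sL=3/4, sR=15/8; mL=3/2, mR=9/16; mL+mR=33/16 → advance +1; mR−mL=-15/16 → turn -1·90°

0 60/17 12/5 54/85 -48/85 4 6 W
1 10/3 30/29 -55/87 -100/87 3 6 N
2 60/53 60/53 30/53 0 3 5 E
3 15/17 3 87/34 18/17 4 5 S
4 12/5 60/17 198/85 48/85 4 4 W
5 6 6/5 -9/5 -12/5 3 4 N
6 60/49 12/13 198/637 -96/637 3 3 E
7 3/4 15/8 3/2 9/16 4 3 S
final 4 2 W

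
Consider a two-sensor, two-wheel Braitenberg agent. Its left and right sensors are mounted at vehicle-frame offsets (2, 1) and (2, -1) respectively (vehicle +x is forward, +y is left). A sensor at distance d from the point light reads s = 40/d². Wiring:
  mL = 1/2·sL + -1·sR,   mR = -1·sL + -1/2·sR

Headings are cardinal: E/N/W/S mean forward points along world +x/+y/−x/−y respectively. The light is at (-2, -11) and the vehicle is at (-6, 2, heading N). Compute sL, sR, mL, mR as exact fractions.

4/25 20/117 -266/2925 -718/2925

left sensor world pos  = (-7, 4); dL² = 250
right sensor world pos = (-5, 4); dR² = 234
sL = 40/250 = 4/25
sR = 40/234 = 20/117
mL = 1/2·sL + -1·sR = -266/2925
mR = -1·sL + -1/2·sR = -718/2925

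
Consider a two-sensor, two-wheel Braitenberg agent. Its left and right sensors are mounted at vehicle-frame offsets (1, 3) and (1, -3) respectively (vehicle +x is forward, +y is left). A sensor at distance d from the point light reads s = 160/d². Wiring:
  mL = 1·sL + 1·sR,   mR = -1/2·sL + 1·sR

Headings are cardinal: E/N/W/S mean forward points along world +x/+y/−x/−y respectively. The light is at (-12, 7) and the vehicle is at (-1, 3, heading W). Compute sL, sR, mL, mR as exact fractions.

left sensor world pos  = (-2, 0); dL² = 149
right sensor world pos = (-2, 6); dR² = 101
sL = 160/149 = 160/149
sR = 160/101 = 160/101
mL = 1·sL + 1·sR = 40000/15049
mR = -1/2·sL + 1·sR = 15760/15049

160/149 160/101 40000/15049 15760/15049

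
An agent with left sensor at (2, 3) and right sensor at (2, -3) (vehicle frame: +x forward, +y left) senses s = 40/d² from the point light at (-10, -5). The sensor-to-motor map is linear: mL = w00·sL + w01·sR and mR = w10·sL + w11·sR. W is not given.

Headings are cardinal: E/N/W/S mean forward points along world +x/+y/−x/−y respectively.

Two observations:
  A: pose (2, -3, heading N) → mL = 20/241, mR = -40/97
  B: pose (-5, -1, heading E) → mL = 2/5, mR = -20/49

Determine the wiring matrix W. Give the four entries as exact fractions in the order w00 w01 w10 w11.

0 1/2 -1 0

obs A: pose=(2,-3,N) → sL=40/97, sR=40/241, mL=20/241, mR=-40/97
obs B: pose=(-5,-1,E) → sL=20/49, sR=4/5, mL=2/5, mR=-20/49
sensor matrix S = [[40/97, 40/241], [20/49, 4/5]]; det S = 300288/1145473
solve [mL_A; mL_B] = S·[w00; w01] and [mR_A; mR_B] = S·[w10; w11]:
  w00 = 0, w01 = 1/2, w10 = -1, w11 = 0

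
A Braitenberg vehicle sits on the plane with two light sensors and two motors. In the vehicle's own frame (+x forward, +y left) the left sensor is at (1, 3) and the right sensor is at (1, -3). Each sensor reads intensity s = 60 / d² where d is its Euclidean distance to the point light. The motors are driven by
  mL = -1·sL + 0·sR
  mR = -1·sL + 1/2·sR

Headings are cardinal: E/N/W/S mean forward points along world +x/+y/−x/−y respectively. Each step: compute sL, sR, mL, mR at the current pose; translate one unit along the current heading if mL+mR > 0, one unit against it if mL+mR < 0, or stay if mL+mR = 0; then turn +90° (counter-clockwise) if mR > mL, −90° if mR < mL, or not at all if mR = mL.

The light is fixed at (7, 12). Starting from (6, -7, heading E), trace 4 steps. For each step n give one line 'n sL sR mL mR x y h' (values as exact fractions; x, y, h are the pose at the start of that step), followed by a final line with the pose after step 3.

0 15/64 15/121 -15/64 -1335/7744 6 -7 E
1 60/349 12/65 -60/349 -1806/22685 5 -7 N
2 30/269 30/149 -30/269 -435/40081 5 -8 W
3 12/89 60/457 -12/89 -2814/40673 6 -8 S
final 6 -7 E

n=0: pose=(6,-7,E); sL=15/64, sR=15/121; mL=-15/64, mR=-1335/7744; mL+mR=-1575/3872 → advance -1; mR−mL=15/242 → turn +1·90°
n=1: pose=(5,-7,N); sL=60/349, sR=12/65; mL=-60/349, mR=-1806/22685; mL+mR=-5706/22685 → advance -1; mR−mL=6/65 → turn +1·90°
n=2: pose=(5,-8,W); sL=30/269, sR=30/149; mL=-30/269, mR=-435/40081; mL+mR=-4905/40081 → advance -1; mR−mL=15/149 → turn +1·90°
n=3: pose=(6,-8,S); sL=12/89, sR=60/457; mL=-12/89, mR=-2814/40673; mL+mR=-8298/40673 → advance -1; mR−mL=30/457 → turn +1·90°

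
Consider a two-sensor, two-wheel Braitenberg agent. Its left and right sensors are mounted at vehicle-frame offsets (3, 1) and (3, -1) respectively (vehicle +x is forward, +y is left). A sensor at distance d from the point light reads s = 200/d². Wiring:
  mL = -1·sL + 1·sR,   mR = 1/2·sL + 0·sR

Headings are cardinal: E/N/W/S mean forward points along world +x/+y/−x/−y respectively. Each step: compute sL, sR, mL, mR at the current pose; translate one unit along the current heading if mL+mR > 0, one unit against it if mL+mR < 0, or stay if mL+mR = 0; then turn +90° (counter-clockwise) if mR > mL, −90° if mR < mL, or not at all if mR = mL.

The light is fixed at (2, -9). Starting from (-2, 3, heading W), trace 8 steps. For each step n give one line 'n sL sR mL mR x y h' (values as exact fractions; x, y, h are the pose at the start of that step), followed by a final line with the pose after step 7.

0 20/17 100/109 -480/1853 10/17 -2 3 W
1 200/97 200/117 -4000/11349 100/97 -3 3 S
2 50/37 25/13 275/481 25/37 -3 2 E
3 200/221 40/41 640/9061 100/221 -2 2 N
4 20/17 100/109 -480/1853 10/17 -2 3 W
5 200/97 200/117 -4000/11349 100/97 -3 3 S
6 50/37 25/13 275/481 25/37 -3 2 E
7 200/221 40/41 640/9061 100/221 -2 2 N
final -2 3 W

n=0: pose=(-2,3,W); sL=20/17, sR=100/109; mL=-480/1853, mR=10/17; mL+mR=610/1853 → advance +1; mR−mL=1570/1853 → turn +1·90°
n=1: pose=(-3,3,S); sL=200/97, sR=200/117; mL=-4000/11349, mR=100/97; mL+mR=7700/11349 → advance +1; mR−mL=15700/11349 → turn +1·90°
n=2: pose=(-3,2,E); sL=50/37, sR=25/13; mL=275/481, mR=25/37; mL+mR=600/481 → advance +1; mR−mL=50/481 → turn +1·90°
n=3: pose=(-2,2,N); sL=200/221, sR=40/41; mL=640/9061, mR=100/221; mL+mR=4740/9061 → advance +1; mR−mL=3460/9061 → turn +1·90°
n=4: pose=(-2,3,W); sL=20/17, sR=100/109; mL=-480/1853, mR=10/17; mL+mR=610/1853 → advance +1; mR−mL=1570/1853 → turn +1·90°
n=5: pose=(-3,3,S); sL=200/97, sR=200/117; mL=-4000/11349, mR=100/97; mL+mR=7700/11349 → advance +1; mR−mL=15700/11349 → turn +1·90°
n=6: pose=(-3,2,E); sL=50/37, sR=25/13; mL=275/481, mR=25/37; mL+mR=600/481 → advance +1; mR−mL=50/481 → turn +1·90°
n=7: pose=(-2,2,N); sL=200/221, sR=40/41; mL=640/9061, mR=100/221; mL+mR=4740/9061 → advance +1; mR−mL=3460/9061 → turn +1·90°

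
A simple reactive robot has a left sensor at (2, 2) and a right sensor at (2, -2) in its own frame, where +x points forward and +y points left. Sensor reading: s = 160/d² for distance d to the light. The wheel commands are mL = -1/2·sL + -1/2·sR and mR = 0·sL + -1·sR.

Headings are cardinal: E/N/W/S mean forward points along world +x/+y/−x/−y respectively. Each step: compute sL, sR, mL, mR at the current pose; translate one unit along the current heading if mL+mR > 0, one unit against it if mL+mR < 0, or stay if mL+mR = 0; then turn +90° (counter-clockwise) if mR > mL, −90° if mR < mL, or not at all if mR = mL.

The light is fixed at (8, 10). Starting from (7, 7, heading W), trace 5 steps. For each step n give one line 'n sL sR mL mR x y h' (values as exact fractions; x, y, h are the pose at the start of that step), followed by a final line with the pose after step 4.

n=0: pose=(7,7,W); sL=80/17, sR=16; mL=-176/17, mR=-16; mL+mR=-448/17 → advance -1; mR−mL=-96/17 → turn -1·90°
n=1: pose=(8,7,N); sL=32, sR=32; mL=-32, mR=-32; mL+mR=-64 → advance -1; mR−mL=0 → turn +0·90°
n=2: pose=(8,6,N); sL=20, sR=20; mL=-20, mR=-20; mL+mR=-40 → advance -1; mR−mL=0 → turn +0·90°
n=3: pose=(8,5,N); sL=160/13, sR=160/13; mL=-160/13, mR=-160/13; mL+mR=-320/13 → advance -1; mR−mL=0 → turn +0·90°
n=4: pose=(8,4,N); sL=8, sR=8; mL=-8, mR=-8; mL+mR=-16 → advance -1; mR−mL=0 → turn +0·90°

0 80/17 16 -176/17 -16 7 7 W
1 32 32 -32 -32 8 7 N
2 20 20 -20 -20 8 6 N
3 160/13 160/13 -160/13 -160/13 8 5 N
4 8 8 -8 -8 8 4 N
final 8 3 N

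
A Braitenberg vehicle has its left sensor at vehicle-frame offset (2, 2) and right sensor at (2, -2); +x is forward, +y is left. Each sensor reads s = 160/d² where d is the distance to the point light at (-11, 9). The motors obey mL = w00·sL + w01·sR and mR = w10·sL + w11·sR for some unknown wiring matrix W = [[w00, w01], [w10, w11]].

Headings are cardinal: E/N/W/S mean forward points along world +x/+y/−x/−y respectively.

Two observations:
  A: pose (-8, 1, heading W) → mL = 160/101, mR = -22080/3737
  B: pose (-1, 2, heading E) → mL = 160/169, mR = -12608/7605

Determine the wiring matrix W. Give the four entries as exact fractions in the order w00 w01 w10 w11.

1 0 -1 -1

obs A: pose=(-8,1,W) → sL=160/101, sR=160/37, mL=160/101, mR=-22080/3737
obs B: pose=(-1,2,E) → sL=160/169, sR=32/45, mL=160/169, mR=-12608/7605
sensor matrix S = [[160/101, 160/37], [160/169, 32/45]]; det S = -16867328/5683977
solve [mL_A; mL_B] = S·[w00; w01] and [mR_A; mR_B] = S·[w10; w11]:
  w00 = 1, w01 = 0, w10 = -1, w11 = -1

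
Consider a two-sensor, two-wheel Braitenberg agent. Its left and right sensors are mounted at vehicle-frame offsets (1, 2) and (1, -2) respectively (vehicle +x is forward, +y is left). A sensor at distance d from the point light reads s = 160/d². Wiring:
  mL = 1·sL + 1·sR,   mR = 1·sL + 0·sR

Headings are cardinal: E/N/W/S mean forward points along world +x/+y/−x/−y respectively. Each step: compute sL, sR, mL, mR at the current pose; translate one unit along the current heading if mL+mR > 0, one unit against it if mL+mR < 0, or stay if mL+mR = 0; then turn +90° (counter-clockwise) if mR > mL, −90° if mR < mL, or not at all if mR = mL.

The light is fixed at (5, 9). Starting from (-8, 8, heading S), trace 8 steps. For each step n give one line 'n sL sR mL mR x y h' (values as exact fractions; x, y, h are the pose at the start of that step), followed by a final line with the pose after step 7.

n=0: pose=(-8,8,S); sL=32/25, sR=160/229; mL=11328/5725, mR=32/25; mL+mR=18656/5725 → advance +1; mR−mL=-160/229 → turn -1·90°
n=1: pose=(-8,7,W); sL=40/53, sR=40/49; mL=4080/2597, mR=40/53; mL+mR=6040/2597 → advance +1; mR−mL=-40/49 → turn -1·90°
n=2: pose=(-9,7,N); sL=160/257, sR=32/29; mL=12864/7453, mR=160/257; mL+mR=17504/7453 → advance +1; mR−mL=-32/29 → turn -1·90°
n=3: pose=(-9,8,E); sL=16/17, sR=80/89; mL=2784/1513, mR=16/17; mL+mR=4208/1513 → advance +1; mR−mL=-80/89 → turn -1·90°
n=4: pose=(-8,8,S); sL=32/25, sR=160/229; mL=11328/5725, mR=32/25; mL+mR=18656/5725 → advance +1; mR−mL=-160/229 → turn -1·90°
n=5: pose=(-8,7,W); sL=40/53, sR=40/49; mL=4080/2597, mR=40/53; mL+mR=6040/2597 → advance +1; mR−mL=-40/49 → turn -1·90°
n=6: pose=(-9,7,N); sL=160/257, sR=32/29; mL=12864/7453, mR=160/257; mL+mR=17504/7453 → advance +1; mR−mL=-32/29 → turn -1·90°
n=7: pose=(-9,8,E); sL=16/17, sR=80/89; mL=2784/1513, mR=16/17; mL+mR=4208/1513 → advance +1; mR−mL=-80/89 → turn -1·90°

0 32/25 160/229 11328/5725 32/25 -8 8 S
1 40/53 40/49 4080/2597 40/53 -8 7 W
2 160/257 32/29 12864/7453 160/257 -9 7 N
3 16/17 80/89 2784/1513 16/17 -9 8 E
4 32/25 160/229 11328/5725 32/25 -8 8 S
5 40/53 40/49 4080/2597 40/53 -8 7 W
6 160/257 32/29 12864/7453 160/257 -9 7 N
7 16/17 80/89 2784/1513 16/17 -9 8 E
final -8 8 S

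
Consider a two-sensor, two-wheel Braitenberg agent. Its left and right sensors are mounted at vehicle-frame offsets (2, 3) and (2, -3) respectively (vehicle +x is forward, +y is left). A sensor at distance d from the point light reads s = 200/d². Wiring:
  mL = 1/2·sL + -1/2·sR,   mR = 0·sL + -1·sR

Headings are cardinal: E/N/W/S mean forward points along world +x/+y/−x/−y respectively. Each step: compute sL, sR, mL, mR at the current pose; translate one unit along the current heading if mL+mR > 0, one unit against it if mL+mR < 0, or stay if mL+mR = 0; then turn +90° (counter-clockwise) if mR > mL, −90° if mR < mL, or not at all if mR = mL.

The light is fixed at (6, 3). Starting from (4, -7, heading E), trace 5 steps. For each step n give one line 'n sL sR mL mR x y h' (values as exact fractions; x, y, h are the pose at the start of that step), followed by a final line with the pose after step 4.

n=0: pose=(4,-7,E); sL=200/49, sR=200/169; mL=12000/8281, mR=-200/169; mL+mR=2200/8281 → advance +1; mR−mL=-21800/8281 → turn -1·90°
n=1: pose=(5,-7,S); sL=50/37, sR=5/4; mL=15/296, mR=-5/4; mL+mR=-355/296 → advance -1; mR−mL=-385/296 → turn -1·90°
n=2: pose=(5,-6,W); sL=200/153, sR=40/9; mL=-80/51, mR=-40/9; mL+mR=-920/153 → advance -1; mR−mL=-440/153 → turn -1·90°
n=3: pose=(6,-6,N); sL=100/29, sR=100/29; mL=0, mR=-100/29; mL+mR=-100/29 → advance -1; mR−mL=-100/29 → turn -1·90°
n=4: pose=(6,-7,E); sL=200/53, sR=200/173; mL=12000/9169, mR=-200/173; mL+mR=1400/9169 → advance +1; mR−mL=-22600/9169 → turn -1·90°

0 200/49 200/169 12000/8281 -200/169 4 -7 E
1 50/37 5/4 15/296 -5/4 5 -7 S
2 200/153 40/9 -80/51 -40/9 5 -6 W
3 100/29 100/29 0 -100/29 6 -6 N
4 200/53 200/173 12000/9169 -200/173 6 -7 E
final 7 -7 S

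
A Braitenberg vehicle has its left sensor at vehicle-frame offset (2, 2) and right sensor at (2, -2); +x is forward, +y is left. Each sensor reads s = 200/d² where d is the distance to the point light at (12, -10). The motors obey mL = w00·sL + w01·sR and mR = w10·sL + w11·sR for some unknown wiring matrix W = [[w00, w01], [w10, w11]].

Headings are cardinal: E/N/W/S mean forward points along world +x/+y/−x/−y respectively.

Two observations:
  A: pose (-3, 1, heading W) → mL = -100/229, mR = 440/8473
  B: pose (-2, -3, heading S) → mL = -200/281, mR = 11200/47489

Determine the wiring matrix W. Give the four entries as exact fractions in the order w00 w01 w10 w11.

obs A: pose=(-3,1,W) → sL=20/37, sR=100/229, mL=-100/229, mR=440/8473
obs B: pose=(-2,-3,S) → sL=200/169, sR=200/281, mL=-200/281, mR=11200/47489
sensor matrix S = [[20/37, 100/229], [200/169, 200/281]]; det S = -53136000/402374297
solve [mL_A; mL_B] = S·[w00; w01] and [mR_A; mR_B] = S·[w10; w11]:
  w00 = 0, w01 = -1, w10 = 1/2, w11 = -1/2

0 -1 1/2 -1/2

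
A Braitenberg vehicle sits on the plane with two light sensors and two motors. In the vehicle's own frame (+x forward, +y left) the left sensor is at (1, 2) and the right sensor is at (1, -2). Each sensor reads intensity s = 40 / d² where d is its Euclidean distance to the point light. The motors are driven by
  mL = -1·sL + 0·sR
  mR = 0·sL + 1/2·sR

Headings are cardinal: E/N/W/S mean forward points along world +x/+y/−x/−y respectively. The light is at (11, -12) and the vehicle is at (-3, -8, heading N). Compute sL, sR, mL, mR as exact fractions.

left sensor world pos  = (-5, -7); dL² = 281
right sensor world pos = (-1, -7); dR² = 169
sL = 40/281 = 40/281
sR = 40/169 = 40/169
mL = -1·sL + 0·sR = -40/281
mR = 0·sL + 1/2·sR = 20/169

40/281 40/169 -40/281 20/169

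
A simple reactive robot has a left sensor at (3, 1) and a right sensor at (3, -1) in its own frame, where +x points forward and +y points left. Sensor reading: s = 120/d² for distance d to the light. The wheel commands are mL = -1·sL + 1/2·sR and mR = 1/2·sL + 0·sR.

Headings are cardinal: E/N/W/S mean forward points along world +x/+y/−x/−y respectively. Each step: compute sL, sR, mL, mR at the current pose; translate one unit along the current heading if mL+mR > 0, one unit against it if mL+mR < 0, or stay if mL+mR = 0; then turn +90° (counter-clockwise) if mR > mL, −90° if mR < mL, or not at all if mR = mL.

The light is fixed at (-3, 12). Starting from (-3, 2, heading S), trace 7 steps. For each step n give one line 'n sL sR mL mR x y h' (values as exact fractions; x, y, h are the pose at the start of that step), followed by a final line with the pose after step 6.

n=0: pose=(-3,2,S); sL=12/17, sR=12/17; mL=-6/17, mR=6/17; mL+mR=0 → advance +0; mR−mL=12/17 → turn +1·90°
n=1: pose=(-3,2,E); sL=4/3, sR=12/13; mL=-34/39, mR=2/3; mL+mR=-8/39 → advance -1; mR−mL=20/13 → turn +1·90°
n=2: pose=(-4,2,N); sL=120/53, sR=120/49; mL=-2700/2597, mR=60/53; mL+mR=240/2597 → advance +1; mR−mL=5640/2597 → turn +1·90°
n=3: pose=(-4,3,W); sL=30/29, sR=3/2; mL=-33/116, mR=15/29; mL+mR=27/116 → advance +1; mR−mL=93/116 → turn +1·90°
n=4: pose=(-5,3,S); sL=24/29, sR=40/51; mL=-644/1479, mR=12/29; mL+mR=-32/1479 → advance -1; mR−mL=1256/1479 → turn +1·90°
n=5: pose=(-5,4,E); sL=12/5, sR=60/41; mL=-342/205, mR=6/5; mL+mR=-96/205 → advance -1; mR−mL=588/205 → turn +1·90°
n=6: pose=(-6,4,N); sL=120/41, sR=120/29; mL=-1020/1189, mR=60/41; mL+mR=720/1189 → advance +1; mR−mL=2760/1189 → turn +1·90°

0 12/17 12/17 -6/17 6/17 -3 2 S
1 4/3 12/13 -34/39 2/3 -3 2 E
2 120/53 120/49 -2700/2597 60/53 -4 2 N
3 30/29 3/2 -33/116 15/29 -4 3 W
4 24/29 40/51 -644/1479 12/29 -5 3 S
5 12/5 60/41 -342/205 6/5 -5 4 E
6 120/41 120/29 -1020/1189 60/41 -6 4 N
final -6 5 W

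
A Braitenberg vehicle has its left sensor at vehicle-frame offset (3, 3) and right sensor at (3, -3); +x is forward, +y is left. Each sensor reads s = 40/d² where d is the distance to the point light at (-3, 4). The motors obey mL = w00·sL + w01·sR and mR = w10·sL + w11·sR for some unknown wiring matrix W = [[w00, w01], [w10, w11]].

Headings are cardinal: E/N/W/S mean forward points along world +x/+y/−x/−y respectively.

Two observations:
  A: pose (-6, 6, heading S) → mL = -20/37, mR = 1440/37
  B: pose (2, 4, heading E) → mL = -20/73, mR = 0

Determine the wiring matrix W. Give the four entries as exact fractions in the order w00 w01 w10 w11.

0 -1/2 1 -1

obs A: pose=(-6,6,S) → sL=40, sR=40/37, mL=-20/37, mR=1440/37
obs B: pose=(2,4,E) → sL=40/73, sR=40/73, mL=-20/73, mR=0
sensor matrix S = [[40, 40/37], [40/73, 40/73]]; det S = 57600/2701
solve [mL_A; mL_B] = S·[w00; w01] and [mR_A; mR_B] = S·[w10; w11]:
  w00 = 0, w01 = -1/2, w10 = 1, w11 = -1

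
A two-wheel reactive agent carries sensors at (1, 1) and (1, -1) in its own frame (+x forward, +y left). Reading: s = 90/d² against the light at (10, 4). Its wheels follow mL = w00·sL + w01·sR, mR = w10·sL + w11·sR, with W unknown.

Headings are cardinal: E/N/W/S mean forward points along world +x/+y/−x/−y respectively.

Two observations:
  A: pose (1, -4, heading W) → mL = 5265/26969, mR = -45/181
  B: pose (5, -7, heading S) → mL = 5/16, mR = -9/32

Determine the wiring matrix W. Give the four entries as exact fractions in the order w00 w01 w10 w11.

obs A: pose=(1,-4,W) → sL=90/181, sR=90/149, mL=5265/26969, mR=-45/181
obs B: pose=(5,-7,S) → sL=9/16, sR=1/2, mL=5/16, mR=-9/32
sensor matrix S = [[90/181, 90/149], [9/16, 1/2]]; det S = -19665/215752
solve [mL_A; mL_B] = S·[w00; w01] and [mR_A; mR_B] = S·[w10; w11]:
  w00 = 1, w01 = -1/2, w10 = -1/2, w11 = 0

1 -1/2 -1/2 0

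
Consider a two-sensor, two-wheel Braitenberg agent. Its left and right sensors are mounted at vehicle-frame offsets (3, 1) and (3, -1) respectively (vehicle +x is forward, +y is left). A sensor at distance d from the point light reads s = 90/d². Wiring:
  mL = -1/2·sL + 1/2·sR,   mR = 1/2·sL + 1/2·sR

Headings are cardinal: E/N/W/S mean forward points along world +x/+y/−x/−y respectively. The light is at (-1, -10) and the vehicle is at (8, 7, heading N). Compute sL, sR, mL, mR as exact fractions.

left sensor world pos  = (7, 10); dL² = 464
right sensor world pos = (9, 10); dR² = 500
sL = 90/464 = 45/232
sR = 90/500 = 9/50
mL = -1/2·sL + 1/2·sR = -81/11600
mR = 1/2·sL + 1/2·sR = 2169/11600

45/232 9/50 -81/11600 2169/11600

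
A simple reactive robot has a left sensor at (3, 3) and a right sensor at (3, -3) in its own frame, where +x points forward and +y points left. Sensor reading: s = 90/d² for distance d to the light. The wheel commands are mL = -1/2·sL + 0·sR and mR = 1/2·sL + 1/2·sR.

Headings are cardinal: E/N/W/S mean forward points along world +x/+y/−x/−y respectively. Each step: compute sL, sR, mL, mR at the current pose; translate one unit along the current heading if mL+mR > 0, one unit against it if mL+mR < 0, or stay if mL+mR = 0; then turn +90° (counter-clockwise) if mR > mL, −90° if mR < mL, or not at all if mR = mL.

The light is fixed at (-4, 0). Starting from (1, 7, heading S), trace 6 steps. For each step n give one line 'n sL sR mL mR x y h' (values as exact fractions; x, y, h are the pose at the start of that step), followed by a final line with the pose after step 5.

0 9/8 9/2 -9/16 45/16 1 7 S
1 18/29 90/73 -9/29 1962/2117 1 6 E
2 1 5/9 -1/2 7/9 2 6 N
3 18/5 90/109 -9/5 1206/545 2 7 W
4 9/8 9/2 -9/16 45/16 1 7 S
5 18/29 90/73 -9/29 1962/2117 1 6 E
final 2 6 N

n=0: pose=(1,7,S); sL=9/8, sR=9/2; mL=-9/16, mR=45/16; mL+mR=9/4 → advance +1; mR−mL=27/8 → turn +1·90°
n=1: pose=(1,6,E); sL=18/29, sR=90/73; mL=-9/29, mR=1962/2117; mL+mR=45/73 → advance +1; mR−mL=2619/2117 → turn +1·90°
n=2: pose=(2,6,N); sL=1, sR=5/9; mL=-1/2, mR=7/9; mL+mR=5/18 → advance +1; mR−mL=23/18 → turn +1·90°
n=3: pose=(2,7,W); sL=18/5, sR=90/109; mL=-9/5, mR=1206/545; mL+mR=45/109 → advance +1; mR−mL=2187/545 → turn +1·90°
n=4: pose=(1,7,S); sL=9/8, sR=9/2; mL=-9/16, mR=45/16; mL+mR=9/4 → advance +1; mR−mL=27/8 → turn +1·90°
n=5: pose=(1,6,E); sL=18/29, sR=90/73; mL=-9/29, mR=1962/2117; mL+mR=45/73 → advance +1; mR−mL=2619/2117 → turn +1·90°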